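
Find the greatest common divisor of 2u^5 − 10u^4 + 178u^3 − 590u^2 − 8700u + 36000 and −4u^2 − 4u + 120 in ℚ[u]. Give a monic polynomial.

u^2 + u − 30

By polynomial division,
  2u^5 − 10u^4 + 178u^3 − 590u^2 − 8700u + 36000 = (−(1/2)u^3 + 3u^2 − (125/2)u + 300)(−4u^2 − 4u + 120) + (0)
Last nonzero remainder: −4u^2 − 4u + 120. Dividing through by −4 gives the monic gcd u^2 + u − 30.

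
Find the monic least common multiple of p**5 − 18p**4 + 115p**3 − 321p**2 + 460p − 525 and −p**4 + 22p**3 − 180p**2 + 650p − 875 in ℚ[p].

p**6 − 23p**5 + 205p**4 − 896p**3 + 2065p**2 − 2825p + 2625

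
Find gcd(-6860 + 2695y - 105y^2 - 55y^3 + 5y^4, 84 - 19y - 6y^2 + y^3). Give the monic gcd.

By polynomial division,
  5y^4 - 55y^3 - 105y^2 + 2695y - 6860 = (5y - 25)(y^3 - 6y^2 - 19y + 84) + (-160y^2 + 1800y - 4760)
  y^3 - 6y^2 - 19y + 84 = (-(1/160)y - 21/640)(-160y^2 + 1800y - 4760) + ((165/16)y - 1155/16)
  -160y^2 + 1800y - 4760 = (-(512/33)y + 2176/33)((165/16)y - 1155/16) + (0)
Last nonzero remainder: (165/16)y - 1155/16. Dividing through by 165/16 gives the monic gcd y - 7.

-7 + y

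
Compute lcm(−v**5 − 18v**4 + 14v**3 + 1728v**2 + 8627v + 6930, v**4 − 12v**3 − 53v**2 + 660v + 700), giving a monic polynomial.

Apply the Euclidean algorithm:
  −v**5 − 18v**4 + 14v**3 + 1728v**2 + 8627v + 6930 = (−v − 30)(v**4 − 12v**3 − 53v**2 + 660v + 700) + (−399v**3 + 798v**2 + 29127v + 27930)
  v**4 − 12v**3 − 53v**2 + 660v + 700 = (−(1/399)v + 10/399)(−399v**3 + 798v**2 + 29127v + 27930) + (0)
Last nonzero remainder: −399v**3 + 798v**2 + 29127v + 27930. Dividing through by −399 gives the monic gcd v**3 − 2v**2 − 73v − 70.
Then lcm(f, g) = f·g / gcd(f, g); expanding and making the result monic gives the answer.

v**6 + 8v**5 − 194v**4 − 1588v**3 + 8653v**2 + 79340v + 69300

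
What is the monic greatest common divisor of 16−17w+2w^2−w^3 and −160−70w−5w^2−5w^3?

16−w+w^2

Euclidean algorithm in ℚ[w]:
  −w^3+2w^2−17w+16 = (1/5)(−5w^3−5w^2−70w−160) + (3w^2−3w+48)
  −5w^3−5w^2−70w−160 = (−(5/3)w−10/3)(3w^2−3w+48) + (0)
Last nonzero remainder: 3w^2−3w+48. Dividing through by 3 gives the monic gcd w^2−w+16.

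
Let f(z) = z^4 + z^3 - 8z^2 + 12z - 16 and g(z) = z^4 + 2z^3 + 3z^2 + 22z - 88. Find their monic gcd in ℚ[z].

Euclidean algorithm in ℚ[z]:
  z^4 + z^3 - 8z^2 + 12z - 16 = (z^4 + 2z^3 + 3z^2 + 22z - 88) + (-z^3 - 11z^2 - 10z + 72)
  z^4 + 2z^3 + 3z^2 + 22z - 88 = (-z + 9)(-z^3 - 11z^2 - 10z + 72) + (92z^2 + 184z - 736)
  -z^3 - 11z^2 - 10z + 72 = (-(1/92)z - 9/92)(92z^2 + 184z - 736) + (0)
Last nonzero remainder: 92z^2 + 184z - 736. Dividing through by 92 gives the monic gcd z^2 + 2z - 8.

z^2 + 2z - 8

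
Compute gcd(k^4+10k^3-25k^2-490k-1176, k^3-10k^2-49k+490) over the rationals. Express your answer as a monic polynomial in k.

k^2-49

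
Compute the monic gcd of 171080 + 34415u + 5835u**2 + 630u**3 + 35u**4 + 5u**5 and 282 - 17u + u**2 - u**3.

47 + 5u + u**2

Euclidean algorithm in ℚ[u]:
  5u**5 + 35u**4 + 630u**3 + 5835u**2 + 34415u + 171080 = (-5u**2 - 40u - 585)(-u**3 + u**2 - 17u + 282) + (7150u**2 + 35750u + 336050)
  -u**3 + u**2 - 17u + 282 = (-(1/7150)u + 3/3575)(7150u**2 + 35750u + 336050) + (0)
Last nonzero remainder: 7150u**2 + 35750u + 336050. Dividing through by 7150 gives the monic gcd u**2 + 5u + 47.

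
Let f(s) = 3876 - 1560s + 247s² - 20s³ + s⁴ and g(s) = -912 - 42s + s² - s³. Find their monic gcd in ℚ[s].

114 - 9s + s²

Repeated division with remainder:
  s⁴ - 20s³ + 247s² - 1560s + 3876 = (-s + 19)(-s³ + s² - 42s - 912) + (186s² - 1674s + 21204)
  -s³ + s² - 42s - 912 = (-(1/186)s - 4/93)(186s² - 1674s + 21204) + (0)
Last nonzero remainder: 186s² - 1674s + 21204. Dividing through by 186 gives the monic gcd s² - 9s + 114.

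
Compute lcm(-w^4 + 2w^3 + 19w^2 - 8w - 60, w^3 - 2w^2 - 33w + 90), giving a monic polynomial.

Repeated division with remainder:
  -w^4 + 2w^3 + 19w^2 - 8w - 60 = (-w)(w^3 - 2w^2 - 33w + 90) + (-14w^2 + 82w - 60)
  w^3 - 2w^2 - 33w + 90 = (-(1/14)w - 27/98)(-14w^2 + 82w - 60) + (-(720/49)w + 3600/49)
  -14w^2 + 82w - 60 = ((343/360)w - 49/60)(-(720/49)w + 3600/49) + (0)
Last nonzero remainder: -(720/49)w + 3600/49. Dividing through by -720/49 gives the monic gcd w - 5.
Then lcm(f, g) = f·g / gcd(f, g); expanding and making the result monic gives the answer.

w^6 + w^5 - 43w^4 - 13w^3 + 426w^2 + 36w - 1080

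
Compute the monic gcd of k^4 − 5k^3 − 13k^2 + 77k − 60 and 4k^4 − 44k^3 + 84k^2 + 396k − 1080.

k^2 − 8k + 15

Repeated division with remainder:
  k^4 − 5k^3 − 13k^2 + 77k − 60 = (1/4)(4k^4 − 44k^3 + 84k^2 + 396k − 1080) + (6k^3 − 34k^2 − 22k + 210)
  4k^4 − 44k^3 + 84k^2 + 396k − 1080 = ((2/3)k − 32/9)(6k^3 − 34k^2 − 22k + 210) + (−(200/9)k^2 + (1600/9)k − 1000/3)
  6k^3 − 34k^2 − 22k + 210 = (−(27/100)k − 63/100)(−(200/9)k^2 + (1600/9)k − 1000/3) + (0)
Last nonzero remainder: −(200/9)k^2 + (1600/9)k − 1000/3. Dividing through by −200/9 gives the monic gcd k^2 − 8k + 15.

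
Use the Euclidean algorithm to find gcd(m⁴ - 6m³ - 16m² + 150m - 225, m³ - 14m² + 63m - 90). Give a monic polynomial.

Apply the Euclidean algorithm:
  m⁴ - 6m³ - 16m² + 150m - 225 = (m + 8)(m³ - 14m² + 63m - 90) + (33m² - 264m + 495)
  m³ - 14m² + 63m - 90 = ((1/33)m - 2/11)(33m² - 264m + 495) + (0)
Last nonzero remainder: 33m² - 264m + 495. Dividing through by 33 gives the monic gcd m² - 8m + 15.

m² - 8m + 15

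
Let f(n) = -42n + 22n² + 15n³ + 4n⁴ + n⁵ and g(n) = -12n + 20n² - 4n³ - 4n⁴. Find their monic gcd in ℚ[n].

-3n + 2n² + n³

Repeated division with remainder:
  n⁵ + 4n⁴ + 15n³ + 22n² - 42n = (-(1/4)n - 3/4)(-4n⁴ - 4n³ + 20n² - 12n) + (17n³ + 34n² - 51n)
  -4n⁴ - 4n³ + 20n² - 12n = (-(4/17)n + 4/17)(17n³ + 34n² - 51n) + (0)
Last nonzero remainder: 17n³ + 34n² - 51n. Dividing through by 17 gives the monic gcd n³ + 2n² - 3n.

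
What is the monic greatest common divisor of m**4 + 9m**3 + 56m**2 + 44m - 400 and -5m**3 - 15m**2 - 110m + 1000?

m**2 + 7m + 50

Repeated division with remainder:
  m**4 + 9m**3 + 56m**2 + 44m - 400 = (-(1/5)m - 6/5)(-5m**3 - 15m**2 - 110m + 1000) + (16m**2 + 112m + 800)
  -5m**3 - 15m**2 - 110m + 1000 = (-(5/16)m + 5/4)(16m**2 + 112m + 800) + (0)
Last nonzero remainder: 16m**2 + 112m + 800. Dividing through by 16 gives the monic gcd m**2 + 7m + 50.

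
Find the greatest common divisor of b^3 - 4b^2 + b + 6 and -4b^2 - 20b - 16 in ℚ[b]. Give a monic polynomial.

b + 1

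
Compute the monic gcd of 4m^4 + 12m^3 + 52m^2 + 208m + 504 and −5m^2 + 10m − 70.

m^2 − 2m + 14

Euclidean algorithm in ℚ[m]:
  4m^4 + 12m^3 + 52m^2 + 208m + 504 = (−(4/5)m^2 − 4m − 36/5)(−5m^2 + 10m − 70) + (0)
Last nonzero remainder: −5m^2 + 10m − 70. Dividing through by −5 gives the monic gcd m^2 − 2m + 14.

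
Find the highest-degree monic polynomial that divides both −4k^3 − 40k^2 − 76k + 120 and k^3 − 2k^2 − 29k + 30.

By polynomial division,
  −4k^3 − 40k^2 − 76k + 120 = (−4)(k^3 − 2k^2 − 29k + 30) + (−48k^2 − 192k + 240)
  k^3 − 2k^2 − 29k + 30 = (−(1/48)k + 1/8)(−48k^2 − 192k + 240) + (0)
Last nonzero remainder: −48k^2 − 192k + 240. Dividing through by −48 gives the monic gcd k^2 + 4k − 5.

k^2 + 4k − 5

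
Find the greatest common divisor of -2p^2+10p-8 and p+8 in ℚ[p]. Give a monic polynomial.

By polynomial division,
  -2p^2+10p-8 = (-2p+26)(p+8) + (-216)
  p+8 = (-(1/216)p-1/27)(-216) + (0)
The last nonzero remainder is the constant -216, so the polynomials are coprime and gcd = 1.

1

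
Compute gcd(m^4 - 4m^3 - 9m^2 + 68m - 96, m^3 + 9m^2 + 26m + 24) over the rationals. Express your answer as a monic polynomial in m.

Apply the Euclidean algorithm:
  m^4 - 4m^3 - 9m^2 + 68m - 96 = (m - 13)(m^3 + 9m^2 + 26m + 24) + (82m^2 + 382m + 216)
  m^3 + 9m^2 + 26m + 24 = ((1/82)m + 89/1681)(82m^2 + 382m + 216) + ((5280/1681)m + 21120/1681)
  82m^2 + 382m + 216 = ((68921/2640)m + 15129/880)((5280/1681)m + 21120/1681) + (0)
Last nonzero remainder: (5280/1681)m + 21120/1681. Dividing through by 5280/1681 gives the monic gcd m + 4.

m + 4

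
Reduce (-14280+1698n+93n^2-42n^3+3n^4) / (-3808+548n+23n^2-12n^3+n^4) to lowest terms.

Apply the Euclidean algorithm:
  3n^4-42n^3+93n^2+1698n-14280 = (3)(n^4-12n^3+23n^2+548n-3808) + (-6n^3+24n^2+54n-2856)
  n^4-12n^3+23n^2+548n-3808 = (-(1/6)n+4/3)(-6n^3+24n^2+54n-2856) + (0)
Last nonzero remainder: -6n^3+24n^2+54n-2856. Dividing through by -6 gives the monic gcd n^3-4n^2-9n+476.
Cancel n^3-4n^2-9n+476 from numerator and denominator to get the reduced form.

(-30+3n)/(-8+n)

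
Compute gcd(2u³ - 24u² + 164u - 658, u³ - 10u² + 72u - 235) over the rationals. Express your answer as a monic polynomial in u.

Euclidean algorithm in ℚ[u]:
  2u³ - 24u² + 164u - 658 = (2)(u³ - 10u² + 72u - 235) + (-4u² + 20u - 188)
  u³ - 10u² + 72u - 235 = (-(1/4)u + 5/4)(-4u² + 20u - 188) + (0)
Last nonzero remainder: -4u² + 20u - 188. Dividing through by -4 gives the monic gcd u² - 5u + 47.

u² - 5u + 47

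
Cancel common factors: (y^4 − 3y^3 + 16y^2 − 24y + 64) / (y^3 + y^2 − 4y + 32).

(y^2 + 8)/(y + 4)

Repeated division with remainder:
  y^4 − 3y^3 + 16y^2 − 24y + 64 = (y − 4)(y^3 + y^2 − 4y + 32) + (24y^2 − 72y + 192)
  y^3 + y^2 − 4y + 32 = ((1/24)y + 1/6)(24y^2 − 72y + 192) + (0)
Last nonzero remainder: 24y^2 − 72y + 192. Dividing through by 24 gives the monic gcd y^2 − 3y + 8.
Cancel y^2 − 3y + 8 from numerator and denominator to get the reduced form.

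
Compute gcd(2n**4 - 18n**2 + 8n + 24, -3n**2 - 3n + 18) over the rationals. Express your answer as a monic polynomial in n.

n**2 + n - 6

Apply the Euclidean algorithm:
  2n**4 - 18n**2 + 8n + 24 = (-(2/3)n**2 + (2/3)n + 4/3)(-3n**2 - 3n + 18) + (0)
Last nonzero remainder: -3n**2 - 3n + 18. Dividing through by -3 gives the monic gcd n**2 + n - 6.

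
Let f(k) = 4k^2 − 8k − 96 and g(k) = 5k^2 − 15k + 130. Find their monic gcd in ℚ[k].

1

Euclidean algorithm in ℚ[k]:
  4k^2 − 8k − 96 = (4/5)(5k^2 − 15k + 130) + (4k − 200)
  5k^2 − 15k + 130 = ((5/4)k + 235/4)(4k − 200) + (11880)
  4k − 200 = ((1/2970)k − 5/297)(11880) + (0)
The last nonzero remainder is the constant 11880, so the polynomials are coprime and gcd = 1.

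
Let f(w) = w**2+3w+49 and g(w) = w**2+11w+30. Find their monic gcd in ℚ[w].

Repeated division with remainder:
  w**2+3w+49 = (w**2+11w+30) + (−8w+19)
  w**2+11w+30 = (−(1/8)w−107/64)(−8w+19) + (3953/64)
  −8w+19 = (−(512/3953)w+1216/3953)(3953/64) + (0)
The last nonzero remainder is the constant 3953/64, so the polynomials are coprime and gcd = 1.

1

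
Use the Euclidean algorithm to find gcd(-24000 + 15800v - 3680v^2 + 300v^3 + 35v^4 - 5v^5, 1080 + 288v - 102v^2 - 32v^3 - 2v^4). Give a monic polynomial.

-30 + 7v + v^2

By polynomial division,
  -5v^5 + 35v^4 + 300v^3 - 3680v^2 + 15800v - 24000 = ((5/2)v - 115/2)(-2v^4 - 32v^3 - 102v^2 + 288v + 1080) + (-1285v^3 - 10265v^2 + 29660v + 38100)
  -2v^4 - 32v^3 - 102v^2 + 288v + 1080 = ((2/1285)v + 4118/330245)(-1285v^3 - 10265v^2 + 29660v + 38100) + (-(1331792/66049)v^2 - (9322544/66049)v + 39953760/66049)
  -1285v^3 - 10265v^2 + 29660v + 38100 = ((84872965/1331792)v + 41941115/665896)(-(1331792/66049)v^2 - (9322544/66049)v + 39953760/66049) + (0)
Last nonzero remainder: -(1331792/66049)v^2 - (9322544/66049)v + 39953760/66049. Dividing through by -1331792/66049 gives the monic gcd v^2 + 7v - 30.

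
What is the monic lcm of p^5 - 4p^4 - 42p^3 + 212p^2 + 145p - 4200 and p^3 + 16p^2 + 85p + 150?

p^6 + 2p^5 - 66p^4 - 40p^3 + 1417p^2 - 3330p - 25200

Repeated division with remainder:
  p^5 - 4p^4 - 42p^3 + 212p^2 + 145p - 4200 = (p^2 - 20p + 193)(p^3 + 16p^2 + 85p + 150) + (-1326p^2 - 13260p - 33150)
  p^3 + 16p^2 + 85p + 150 = (-(1/1326)p - 1/221)(-1326p^2 - 13260p - 33150) + (0)
Last nonzero remainder: -1326p^2 - 13260p - 33150. Dividing through by -1326 gives the monic gcd p^2 + 10p + 25.
Then lcm(f, g) = f·g / gcd(f, g); expanding and making the result monic gives the answer.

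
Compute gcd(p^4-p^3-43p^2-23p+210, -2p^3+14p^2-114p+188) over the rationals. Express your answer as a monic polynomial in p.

p-2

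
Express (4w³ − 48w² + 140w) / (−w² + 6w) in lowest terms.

By polynomial division,
  4w³ − 48w² + 140w = (−4w + 24)(−w² + 6w) + (−4w)
  −w² + 6w = ((1/4)w − 3/2)(−4w) + (0)
Last nonzero remainder: −4w. Dividing through by −4 gives the monic gcd w.
Cancel w from numerator and denominator to get the reduced form.

(−4w² + 48w − 140)/(w − 6)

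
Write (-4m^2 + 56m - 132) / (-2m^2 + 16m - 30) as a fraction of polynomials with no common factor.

(2m - 22)/(m - 5)

By polynomial division,
  -4m^2 + 56m - 132 = (2)(-2m^2 + 16m - 30) + (24m - 72)
  -2m^2 + 16m - 30 = (-(1/12)m + 5/12)(24m - 72) + (0)
Last nonzero remainder: 24m - 72. Dividing through by 24 gives the monic gcd m - 3.
Cancel m - 3 from numerator and denominator to get the reduced form.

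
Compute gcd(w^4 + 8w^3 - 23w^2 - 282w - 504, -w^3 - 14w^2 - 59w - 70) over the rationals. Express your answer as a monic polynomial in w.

Apply the Euclidean algorithm:
  w^4 + 8w^3 - 23w^2 - 282w - 504 = (-w + 6)(-w^3 - 14w^2 - 59w - 70) + (2w^2 + 2w - 84)
  -w^3 - 14w^2 - 59w - 70 = (-(1/2)w - 13/2)(2w^2 + 2w - 84) + (-88w - 616)
  2w^2 + 2w - 84 = (-(1/44)w + 3/22)(-88w - 616) + (0)
Last nonzero remainder: -88w - 616. Dividing through by -88 gives the monic gcd w + 7.

w + 7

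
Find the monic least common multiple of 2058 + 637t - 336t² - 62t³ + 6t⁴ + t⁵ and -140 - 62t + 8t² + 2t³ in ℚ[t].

-10290 - 1127t + 2317t² - 26t³ - 92t⁴ + t⁵ + t⁶

Euclidean algorithm in ℚ[t]:
  t⁵ + 6t⁴ - 62t³ - 336t² + 637t + 2058 = ((1/2)t² + t - 39/2)(2t³ + 8t² - 62t - 140) + (-48t² - 432t - 672)
  2t³ + 8t² - 62t - 140 = (-(1/24)t + 5/24)(-48t² - 432t - 672) + (0)
Last nonzero remainder: -48t² - 432t - 672. Dividing through by -48 gives the monic gcd t² + 9t + 14.
Then lcm(f, g) = f·g / gcd(f, g); expanding and making the result monic gives the answer.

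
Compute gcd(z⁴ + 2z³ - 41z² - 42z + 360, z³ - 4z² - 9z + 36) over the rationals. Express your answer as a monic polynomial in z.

z - 3

Apply the Euclidean algorithm:
  z⁴ + 2z³ - 41z² - 42z + 360 = (z + 6)(z³ - 4z² - 9z + 36) + (-8z² - 24z + 144)
  z³ - 4z² - 9z + 36 = (-(1/8)z + 7/8)(-8z² - 24z + 144) + (30z - 90)
  -8z² - 24z + 144 = (-(4/15)z - 8/5)(30z - 90) + (0)
Last nonzero remainder: 30z - 90. Dividing through by 30 gives the monic gcd z - 3.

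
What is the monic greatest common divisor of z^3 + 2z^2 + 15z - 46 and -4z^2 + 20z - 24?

By polynomial division,
  z^3 + 2z^2 + 15z - 46 = (-(1/4)z - 7/4)(-4z^2 + 20z - 24) + (44z - 88)
  -4z^2 + 20z - 24 = (-(1/11)z + 3/11)(44z - 88) + (0)
Last nonzero remainder: 44z - 88. Dividing through by 44 gives the monic gcd z - 2.

z - 2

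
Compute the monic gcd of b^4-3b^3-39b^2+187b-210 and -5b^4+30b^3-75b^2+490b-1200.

b^2-8b+15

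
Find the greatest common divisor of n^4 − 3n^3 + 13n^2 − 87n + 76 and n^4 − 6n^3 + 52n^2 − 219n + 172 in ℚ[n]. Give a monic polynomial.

By polynomial division,
  n^4 − 3n^3 + 13n^2 − 87n + 76 = (n^4 − 6n^3 + 52n^2 − 219n + 172) + (3n^3 − 39n^2 + 132n − 96)
  n^4 − 6n^3 + 52n^2 − 219n + 172 = ((1/3)n + 7/3)(3n^3 − 39n^2 + 132n − 96) + (99n^2 − 495n + 396)
  3n^3 − 39n^2 + 132n − 96 = ((1/33)n − 8/33)(99n^2 − 495n + 396) + (0)
Last nonzero remainder: 99n^2 − 495n + 396. Dividing through by 99 gives the monic gcd n^2 − 5n + 4.

n^2 − 5n + 4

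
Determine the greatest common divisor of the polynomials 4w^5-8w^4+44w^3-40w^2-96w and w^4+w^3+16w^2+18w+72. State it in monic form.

w^2-w+12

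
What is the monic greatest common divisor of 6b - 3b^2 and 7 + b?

Apply the Euclidean algorithm:
  -3b^2 + 6b = (-3b + 27)(b + 7) + (-189)
  b + 7 = (-(1/189)b - 1/27)(-189) + (0)
The last nonzero remainder is the constant -189, so the polynomials are coprime and gcd = 1.

1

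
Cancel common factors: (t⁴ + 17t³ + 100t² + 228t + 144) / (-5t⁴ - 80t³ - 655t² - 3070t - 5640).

(-t² - 7t - 6)/(5t² + 30t + 235)

Apply the Euclidean algorithm:
  t⁴ + 17t³ + 100t² + 228t + 144 = (-1/5)(-5t⁴ - 80t³ - 655t² - 3070t - 5640) + (t³ - 31t² - 386t - 984)
  -5t⁴ - 80t³ - 655t² - 3070t - 5640 = (-5t - 235)(t³ - 31t² - 386t - 984) + (-9870t² - 98700t - 236880)
  t³ - 31t² - 386t - 984 = (-(1/9870)t + 41/9870)(-9870t² - 98700t - 236880) + (0)
Last nonzero remainder: -9870t² - 98700t - 236880. Dividing through by -9870 gives the monic gcd t² + 10t + 24.
Cancel t² + 10t + 24 from numerator and denominator to get the reduced form.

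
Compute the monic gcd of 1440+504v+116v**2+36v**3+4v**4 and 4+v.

4+v

Repeated division with remainder:
  4v**4+36v**3+116v**2+504v+1440 = (4v**3+20v**2+36v+360)(v+4) + (0)
The last nonzero remainder v+4 is already monic.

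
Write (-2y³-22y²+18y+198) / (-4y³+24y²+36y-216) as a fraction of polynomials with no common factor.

(y+11)/(2y-12)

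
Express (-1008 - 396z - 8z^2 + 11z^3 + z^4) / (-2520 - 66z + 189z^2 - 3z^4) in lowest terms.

Repeated division with remainder:
  z^4 + 11z^3 - 8z^2 - 396z - 1008 = (-1/3)(-3z^4 + 189z^2 - 66z - 2520) + (11z^3 + 55z^2 - 418z - 1848)
  -3z^4 + 189z^2 - 66z - 2520 = (-(3/11)z + 15/11)(11z^3 + 55z^2 - 418z - 1848) + (0)
Last nonzero remainder: 11z^3 + 55z^2 - 418z - 1848. Dividing through by 11 gives the monic gcd z^3 + 5z^2 - 38z - 168.
Cancel z^3 + 5z^2 - 38z - 168 from numerator and denominator to get the reduced form.

(-6 - z)/(-15 + 3z)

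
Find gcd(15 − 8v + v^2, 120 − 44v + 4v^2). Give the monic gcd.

By polynomial division,
  v^2 − 8v + 15 = (1/4)(4v^2 − 44v + 120) + (3v − 15)
  4v^2 − 44v + 120 = ((4/3)v − 8)(3v − 15) + (0)
Last nonzero remainder: 3v − 15. Dividing through by 3 gives the monic gcd v − 5.

−5 + v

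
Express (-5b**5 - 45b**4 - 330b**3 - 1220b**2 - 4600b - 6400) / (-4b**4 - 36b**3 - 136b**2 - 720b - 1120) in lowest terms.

Apply the Euclidean algorithm:
  -5b**5 - 45b**4 - 330b**3 - 1220b**2 - 4600b - 6400 = ((5/4)b)(-4b**4 - 36b**3 - 136b**2 - 720b - 1120) + (-160b**3 - 320b**2 - 3200b - 6400)
  -4b**4 - 36b**3 - 136b**2 - 720b - 1120 = ((1/40)b + 7/40)(-160b**3 - 320b**2 - 3200b - 6400) + (0)
Last nonzero remainder: -160b**3 - 320b**2 - 3200b - 6400. Dividing through by -160 gives the monic gcd b**3 + 2b**2 + 20b + 40.
Cancel b**3 + 2b**2 + 20b + 40 from numerator and denominator to get the reduced form.

(5b**2 + 35b + 160)/(4b + 28)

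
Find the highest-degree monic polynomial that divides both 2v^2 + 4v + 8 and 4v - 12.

1

Repeated division with remainder:
  2v^2 + 4v + 8 = ((1/2)v + 5/2)(4v - 12) + (38)
  4v - 12 = ((2/19)v - 6/19)(38) + (0)
The last nonzero remainder is the constant 38, so the polynomials are coprime and gcd = 1.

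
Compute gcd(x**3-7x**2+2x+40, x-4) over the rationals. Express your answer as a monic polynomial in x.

x-4

By polynomial division,
  x**3-7x**2+2x+40 = (x**2-3x-10)(x-4) + (0)
The last nonzero remainder x-4 is already monic.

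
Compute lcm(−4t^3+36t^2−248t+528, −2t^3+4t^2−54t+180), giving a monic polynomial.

Euclidean algorithm in ℚ[t]:
  −4t^3+36t^2−248t+528 = (2)(−2t^3+4t^2−54t+180) + (28t^2−140t+168)
  −2t^3+4t^2−54t+180 = (−(1/14)t−3/14)(28t^2−140t+168) + (−72t+216)
  28t^2−140t+168 = (−(7/18)t+7/9)(−72t+216) + (0)
Last nonzero remainder: −72t+216. Dividing through by −72 gives the monic gcd t−3.
Then lcm(f, g) = f·g / gcd(f, g); expanding and making the result monic gives the answer.

t^5−8t^4+83t^3−340t^2+1728t−3960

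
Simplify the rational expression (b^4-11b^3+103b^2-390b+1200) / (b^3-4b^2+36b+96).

By polynomial division,
  b^4-11b^3+103b^2-390b+1200 = (b-7)(b^3-4b^2+36b+96) + (39b^2-234b+1872)
  b^3-4b^2+36b+96 = ((1/39)b+2/39)(39b^2-234b+1872) + (0)
Last nonzero remainder: 39b^2-234b+1872. Dividing through by 39 gives the monic gcd b^2-6b+48.
Cancel b^2-6b+48 from numerator and denominator to get the reduced form.

(b^2-5b+25)/(b+2)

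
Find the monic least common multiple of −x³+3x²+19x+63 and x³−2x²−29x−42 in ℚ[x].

x⁵+2x⁴−28x³−176x²−429x−378

By polynomial division,
  −x³+3x²+19x+63 = (−1)(x³−2x²−29x−42) + (x²−10x+21)
  x³−2x²−29x−42 = (x+8)(x²−10x+21) + (30x−210)
  x²−10x+21 = ((1/30)x−1/10)(30x−210) + (0)
Last nonzero remainder: 30x−210. Dividing through by 30 gives the monic gcd x−7.
Then lcm(f, g) = f·g / gcd(f, g); expanding and making the result monic gives the answer.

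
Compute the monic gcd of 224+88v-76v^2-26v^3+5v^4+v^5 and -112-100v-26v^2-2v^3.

14+9v+v^2

Apply the Euclidean algorithm:
  v^5+5v^4-26v^3-76v^2+88v+224 = (-(1/2)v^2+4v-14)(-2v^3-26v^2-100v-112) + (-96v^2-864v-1344)
  -2v^3-26v^2-100v-112 = ((1/48)v+1/12)(-96v^2-864v-1344) + (0)
Last nonzero remainder: -96v^2-864v-1344. Dividing through by -96 gives the monic gcd v^2+9v+14.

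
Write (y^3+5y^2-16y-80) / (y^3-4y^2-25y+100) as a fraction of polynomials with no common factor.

(y+4)/(y-5)

Apply the Euclidean algorithm:
  y^3+5y^2-16y-80 = (y^3-4y^2-25y+100) + (9y^2+9y-180)
  y^3-4y^2-25y+100 = ((1/9)y-5/9)(9y^2+9y-180) + (0)
Last nonzero remainder: 9y^2+9y-180. Dividing through by 9 gives the monic gcd y^2+y-20.
Cancel y^2+y-20 from numerator and denominator to get the reduced form.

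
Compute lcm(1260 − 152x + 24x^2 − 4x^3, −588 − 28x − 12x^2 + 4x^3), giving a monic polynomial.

Repeated division with remainder:
  −4x^3 + 24x^2 − 152x + 1260 = (−1)(4x^3 − 12x^2 − 28x − 588) + (12x^2 − 180x + 672)
  4x^3 − 12x^2 − 28x − 588 = ((1/3)x + 4)(12x^2 − 180x + 672) + (468x − 3276)
  12x^2 − 180x + 672 = ((1/39)x − 8/39)(468x − 3276) + (0)
Last nonzero remainder: 468x − 3276. Dividing through by 468 gives the monic gcd x − 7.
Then lcm(f, g) = f·g / gcd(f, g); expanding and making the result monic gives the answer.

−6615 − 462x − 289x^2 + 35x^3 − 2x^4 + x^5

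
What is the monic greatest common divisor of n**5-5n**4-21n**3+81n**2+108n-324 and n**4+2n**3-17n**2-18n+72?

n**3-2n**2-9n+18

Apply the Euclidean algorithm:
  n**5-5n**4-21n**3+81n**2+108n-324 = (n-7)(n**4+2n**3-17n**2-18n+72) + (10n**3-20n**2-90n+180)
  n**4+2n**3-17n**2-18n+72 = ((1/10)n+2/5)(10n**3-20n**2-90n+180) + (0)
Last nonzero remainder: 10n**3-20n**2-90n+180. Dividing through by 10 gives the monic gcd n**3-2n**2-9n+18.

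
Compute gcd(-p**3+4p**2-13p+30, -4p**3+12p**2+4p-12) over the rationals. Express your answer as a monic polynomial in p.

p-3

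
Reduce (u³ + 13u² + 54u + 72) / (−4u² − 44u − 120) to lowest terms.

By polynomial division,
  u³ + 13u² + 54u + 72 = (−(1/4)u − 1/2)(−4u² − 44u − 120) + (2u + 12)
  −4u² − 44u − 120 = (−2u − 10)(2u + 12) + (0)
Last nonzero remainder: 2u + 12. Dividing through by 2 gives the monic gcd u + 6.
Cancel u + 6 from numerator and denominator to get the reduced form.

(−u² − 7u − 12)/(4u + 20)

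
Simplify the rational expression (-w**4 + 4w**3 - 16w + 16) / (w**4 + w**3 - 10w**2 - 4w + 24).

Euclidean algorithm in ℚ[w]:
  -w**4 + 4w**3 - 16w + 16 = (-1)(w**4 + w**3 - 10w**2 - 4w + 24) + (5w**3 - 10w**2 - 20w + 40)
  w**4 + w**3 - 10w**2 - 4w + 24 = ((1/5)w + 3/5)(5w**3 - 10w**2 - 20w + 40) + (0)
Last nonzero remainder: 5w**3 - 10w**2 - 20w + 40. Dividing through by 5 gives the monic gcd w**3 - 2w**2 - 4w + 8.
Cancel w**3 - 2w**2 - 4w + 8 from numerator and denominator to get the reduced form.

(-w + 2)/(w + 3)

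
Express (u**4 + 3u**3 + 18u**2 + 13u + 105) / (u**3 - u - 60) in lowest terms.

(u**2 - u + 7)/(u - 4)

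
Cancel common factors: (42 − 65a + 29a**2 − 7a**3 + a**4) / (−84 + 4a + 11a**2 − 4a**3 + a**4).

Apply the Euclidean algorithm:
  a**4 − 7a**3 + 29a**2 − 65a + 42 = (a**4 − 4a**3 + 11a**2 + 4a − 84) + (−3a**3 + 18a**2 − 69a + 126)
  a**4 − 4a**3 + 11a**2 + 4a − 84 = (−(1/3)a − 2/3)(−3a**3 + 18a**2 − 69a + 126) + (0)
Last nonzero remainder: −3a**3 + 18a**2 − 69a + 126. Dividing through by −3 gives the monic gcd a**3 − 6a**2 + 23a − 42.
Cancel a**3 − 6a**2 + 23a − 42 from numerator and denominator to get the reduced form.

(−1 + a)/(2 + a)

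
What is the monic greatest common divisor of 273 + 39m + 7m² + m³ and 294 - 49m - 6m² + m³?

7 + m

Euclidean algorithm in ℚ[m]:
  m³ + 7m² + 39m + 273 = (m³ - 6m² - 49m + 294) + (13m² + 88m - 21)
  m³ - 6m² - 49m + 294 = ((1/13)m - 166/169)(13m² + 88m - 21) + ((6600/169)m + 46200/169)
  13m² + 88m - 21 = ((2197/6600)m - 169/2200)((6600/169)m + 46200/169) + (0)
Last nonzero remainder: (6600/169)m + 46200/169. Dividing through by 6600/169 gives the monic gcd m + 7.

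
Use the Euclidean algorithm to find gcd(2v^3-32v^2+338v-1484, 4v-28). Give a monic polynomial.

v-7

Apply the Euclidean algorithm:
  2v^3-32v^2+338v-1484 = ((1/2)v^2-(9/2)v+53)(4v-28) + (0)
Last nonzero remainder: 4v-28. Dividing through by 4 gives the monic gcd v-7.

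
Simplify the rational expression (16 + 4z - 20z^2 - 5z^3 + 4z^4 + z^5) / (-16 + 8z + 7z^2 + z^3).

By polynomial division,
  z^5 + 4z^4 - 5z^3 - 20z^2 + 4z + 16 = (z^2 - 3z + 8)(z^3 + 7z^2 + 8z - 16) + (-36z^2 - 108z + 144)
  z^3 + 7z^2 + 8z - 16 = (-(1/36)z - 1/9)(-36z^2 - 108z + 144) + (0)
Last nonzero remainder: -36z^2 - 108z + 144. Dividing through by -36 gives the monic gcd z^2 + 3z - 4.
Cancel z^2 + 3z - 4 from numerator and denominator to get the reduced form.

(-4 - 4z + z^2 + z^3)/(4 + z)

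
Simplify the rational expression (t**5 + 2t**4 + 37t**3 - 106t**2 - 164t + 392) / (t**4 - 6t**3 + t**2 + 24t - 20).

Euclidean algorithm in ℚ[t]:
  t**5 + 2t**4 + 37t**3 - 106t**2 - 164t + 392 = (t + 8)(t**4 - 6t**3 + t**2 + 24t - 20) + (84t**3 - 138t**2 - 336t + 552)
  t**4 - 6t**3 + t**2 + 24t - 20 = ((1/84)t - 61/1176)(84t**3 - 138t**2 - 336t + 552) + (-(423/196)t**2 + 423/49)
  84t**3 - 138t**2 - 336t + 552 = (-(5488/141)t + 9016/141)(-(423/196)t**2 + 423/49) + (0)
Last nonzero remainder: -(423/196)t**2 + 423/49. Dividing through by -423/196 gives the monic gcd t**2 - 4.
Cancel t**2 - 4 from numerator and denominator to get the reduced form.

(t**3 + 2t**2 + 41t - 98)/(t**2 - 6t + 5)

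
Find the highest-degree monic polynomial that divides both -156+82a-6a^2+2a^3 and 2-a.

-2+a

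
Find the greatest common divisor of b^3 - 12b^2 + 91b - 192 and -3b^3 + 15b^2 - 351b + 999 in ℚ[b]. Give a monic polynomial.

Apply the Euclidean algorithm:
  b^3 - 12b^2 + 91b - 192 = (-1/3)(-3b^3 + 15b^2 - 351b + 999) + (-7b^2 - 26b + 141)
  -3b^3 + 15b^2 - 351b + 999 = ((3/7)b - 183/49)(-7b^2 - 26b + 141) + (-(24918/49)b + 74754/49)
  -7b^2 - 26b + 141 = ((343/24918)b + 2303/24918)(-(24918/49)b + 74754/49) + (0)
Last nonzero remainder: -(24918/49)b + 74754/49. Dividing through by -24918/49 gives the monic gcd b - 3.

b - 3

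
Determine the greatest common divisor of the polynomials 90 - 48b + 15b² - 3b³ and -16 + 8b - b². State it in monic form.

1

Repeated division with remainder:
  -3b³ + 15b² - 48b + 90 = (3b + 9)(-b² + 8b - 16) + (-72b + 234)
  -b² + 8b - 16 = ((1/72)b - 19/288)(-72b + 234) + (-9/16)
  -72b + 234 = (128b - 416)(-9/16) + (0)
The last nonzero remainder is the constant -9/16, so the polynomials are coprime and gcd = 1.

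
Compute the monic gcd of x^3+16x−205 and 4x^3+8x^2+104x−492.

x^2+5x+41

Euclidean algorithm in ℚ[x]:
  x^3+16x−205 = (1/4)(4x^3+8x^2+104x−492) + (−2x^2−10x−82)
  4x^3+8x^2+104x−492 = (−2x+6)(−2x^2−10x−82) + (0)
Last nonzero remainder: −2x^2−10x−82. Dividing through by −2 gives the monic gcd x^2+5x+41.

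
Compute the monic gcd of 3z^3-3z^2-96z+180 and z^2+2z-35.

z-5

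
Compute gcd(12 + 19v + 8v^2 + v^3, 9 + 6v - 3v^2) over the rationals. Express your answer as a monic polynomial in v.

Repeated division with remainder:
  v^3 + 8v^2 + 19v + 12 = (-(1/3)v - 10/3)(-3v^2 + 6v + 9) + (42v + 42)
  -3v^2 + 6v + 9 = (-(1/14)v + 3/14)(42v + 42) + (0)
Last nonzero remainder: 42v + 42. Dividing through by 42 gives the monic gcd v + 1.

1 + v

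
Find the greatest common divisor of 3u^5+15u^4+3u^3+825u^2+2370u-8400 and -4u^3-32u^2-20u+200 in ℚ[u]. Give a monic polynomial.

u^2+3u-10

Euclidean algorithm in ℚ[u]:
  3u^5+15u^4+3u^3+825u^2+2370u-8400 = (-(3/4)u^2+(9/4)u-15)(-4u^3-32u^2-20u+200) + (540u^2+1620u-5400)
  -4u^3-32u^2-20u+200 = (-(1/135)u-1/27)(540u^2+1620u-5400) + (0)
Last nonzero remainder: 540u^2+1620u-5400. Dividing through by 540 gives the monic gcd u^2+3u-10.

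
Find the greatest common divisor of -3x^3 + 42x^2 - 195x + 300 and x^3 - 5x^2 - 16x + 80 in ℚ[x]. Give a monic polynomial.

Apply the Euclidean algorithm:
  -3x^3 + 42x^2 - 195x + 300 = (-3)(x^3 - 5x^2 - 16x + 80) + (27x^2 - 243x + 540)
  x^3 - 5x^2 - 16x + 80 = ((1/27)x + 4/27)(27x^2 - 243x + 540) + (0)
Last nonzero remainder: 27x^2 - 243x + 540. Dividing through by 27 gives the monic gcd x^2 - 9x + 20.

x^2 - 9x + 20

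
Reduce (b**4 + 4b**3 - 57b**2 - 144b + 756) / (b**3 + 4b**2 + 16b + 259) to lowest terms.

Repeated division with remainder:
  b**4 + 4b**3 - 57b**2 - 144b + 756 = (b)(b**3 + 4b**2 + 16b + 259) + (-73b**2 - 403b + 756)
  b**3 + 4b**2 + 16b + 259 = (-(1/73)b + 111/5329)(-73b**2 - 403b + 756) + ((185185/5329)b + 1296295/5329)
  -73b**2 - 403b + 756 = (-(389017/185185)b + 575532/185185)((185185/5329)b + 1296295/5329) + (0)
Last nonzero remainder: (185185/5329)b + 1296295/5329. Dividing through by 185185/5329 gives the monic gcd b + 7.
Cancel b + 7 from numerator and denominator to get the reduced form.

(b**3 - 3b**2 - 36b + 108)/(b**2 - 3b + 37)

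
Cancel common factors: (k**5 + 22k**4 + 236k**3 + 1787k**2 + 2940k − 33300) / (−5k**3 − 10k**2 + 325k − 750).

(−k**3 − 15k**2 − 161k − 1110)/(5k − 25)

By polynomial division,
  k**5 + 22k**4 + 236k**3 + 1787k**2 + 2940k − 33300 = (−(1/5)k**2 − 4k − 261/5)(−5k**3 − 10k**2 + 325k − 750) + (2415k**2 + 16905k − 72450)
  −5k**3 − 10k**2 + 325k − 750 = (−(1/483)k + 5/483)(2415k**2 + 16905k − 72450) + (0)
Last nonzero remainder: 2415k**2 + 16905k − 72450. Dividing through by 2415 gives the monic gcd k**2 + 7k − 30.
Cancel k**2 + 7k − 30 from numerator and denominator to get the reduced form.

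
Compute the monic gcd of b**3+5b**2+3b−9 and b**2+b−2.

b−1

Euclidean algorithm in ℚ[b]:
  b**3+5b**2+3b−9 = (b+4)(b**2+b−2) + (b−1)
  b**2+b−2 = (b+2)(b−1) + (0)
The last nonzero remainder b−1 is already monic.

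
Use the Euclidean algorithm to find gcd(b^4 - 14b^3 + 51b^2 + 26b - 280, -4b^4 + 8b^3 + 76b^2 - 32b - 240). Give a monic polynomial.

b^2 - 3b - 10

Euclidean algorithm in ℚ[b]:
  b^4 - 14b^3 + 51b^2 + 26b - 280 = (-1/4)(-4b^4 + 8b^3 + 76b^2 - 32b - 240) + (-12b^3 + 70b^2 + 18b - 340)
  -4b^4 + 8b^3 + 76b^2 - 32b - 240 = ((1/3)b + 23/18)(-12b^3 + 70b^2 + 18b - 340) + (-(175/9)b^2 + (175/3)b + 1750/9)
  -12b^3 + 70b^2 + 18b - 340 = ((108/175)b - 306/175)(-(175/9)b^2 + (175/3)b + 1750/9) + (0)
Last nonzero remainder: -(175/9)b^2 + (175/3)b + 1750/9. Dividing through by -175/9 gives the monic gcd b^2 - 3b - 10.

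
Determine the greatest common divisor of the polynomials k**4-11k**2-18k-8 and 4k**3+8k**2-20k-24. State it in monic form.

Repeated division with remainder:
  k**4-11k**2-18k-8 = ((1/4)k-1/2)(4k**3+8k**2-20k-24) + (-2k**2-22k-20)
  4k**3+8k**2-20k-24 = (-2k+18)(-2k**2-22k-20) + (336k+336)
  -2k**2-22k-20 = (-(1/168)k-5/84)(336k+336) + (0)
Last nonzero remainder: 336k+336. Dividing through by 336 gives the monic gcd k+1.

k+1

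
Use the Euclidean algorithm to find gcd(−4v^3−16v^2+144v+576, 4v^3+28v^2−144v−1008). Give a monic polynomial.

v^2−36

Repeated division with remainder:
  −4v^3−16v^2+144v+576 = (−1)(4v^3+28v^2−144v−1008) + (12v^2−432)
  4v^3+28v^2−144v−1008 = ((1/3)v+7/3)(12v^2−432) + (0)
Last nonzero remainder: 12v^2−432. Dividing through by 12 gives the monic gcd v^2−36.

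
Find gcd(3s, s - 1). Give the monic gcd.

1

Repeated division with remainder:
  3s = (3)(s - 1) + (3)
  s - 1 = ((1/3)s - 1/3)(3) + (0)
The last nonzero remainder is the constant 3, so the polynomials are coprime and gcd = 1.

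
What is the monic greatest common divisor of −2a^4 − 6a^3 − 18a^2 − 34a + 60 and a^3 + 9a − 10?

a^3 + 9a − 10

Repeated division with remainder:
  −2a^4 − 6a^3 − 18a^2 − 34a + 60 = (−2a − 6)(a^3 + 9a − 10) + (0)
The last nonzero remainder a^3 + 9a − 10 is already monic.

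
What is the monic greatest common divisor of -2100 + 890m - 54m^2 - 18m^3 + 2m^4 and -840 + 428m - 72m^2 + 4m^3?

Euclidean algorithm in ℚ[m]:
  2m^4 - 18m^3 - 54m^2 + 890m - 2100 = ((1/2)m + 9/2)(4m^3 - 72m^2 + 428m - 840) + (56m^2 - 616m + 1680)
  4m^3 - 72m^2 + 428m - 840 = ((1/14)m - 1/2)(56m^2 - 616m + 1680) + (0)
Last nonzero remainder: 56m^2 - 616m + 1680. Dividing through by 56 gives the monic gcd m^2 - 11m + 30.

30 - 11m + m^2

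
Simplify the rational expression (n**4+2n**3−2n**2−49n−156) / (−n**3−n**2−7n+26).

Repeated division with remainder:
  n**4+2n**3−2n**2−49n−156 = (−n−1)(−n**3−n**2−7n+26) + (−10n**2−30n−130)
  −n**3−n**2−7n+26 = ((1/10)n−1/5)(−10n**2−30n−130) + (0)
Last nonzero remainder: −10n**2−30n−130. Dividing through by −10 gives the monic gcd n**2+3n+13.
Cancel n**2+3n+13 from numerator and denominator to get the reduced form.

(−n**2+n+12)/(n−2)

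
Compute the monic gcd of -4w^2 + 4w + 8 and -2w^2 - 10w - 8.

Euclidean algorithm in ℚ[w]:
  -4w^2 + 4w + 8 = (2)(-2w^2 - 10w - 8) + (24w + 24)
  -2w^2 - 10w - 8 = (-(1/12)w - 1/3)(24w + 24) + (0)
Last nonzero remainder: 24w + 24. Dividing through by 24 gives the monic gcd w + 1.

w + 1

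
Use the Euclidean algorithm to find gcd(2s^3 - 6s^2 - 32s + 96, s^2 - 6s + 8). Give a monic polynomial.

Repeated division with remainder:
  2s^3 - 6s^2 - 32s + 96 = (2s + 6)(s^2 - 6s + 8) + (-12s + 48)
  s^2 - 6s + 8 = (-(1/12)s + 1/6)(-12s + 48) + (0)
Last nonzero remainder: -12s + 48. Dividing through by -12 gives the monic gcd s - 4.

s - 4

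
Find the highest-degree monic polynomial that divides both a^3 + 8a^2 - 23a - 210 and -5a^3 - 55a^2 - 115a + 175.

a + 7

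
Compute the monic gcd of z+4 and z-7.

Euclidean algorithm in ℚ[z]:
  z+4 = (z-7) + (11)
  z-7 = ((1/11)z-7/11)(11) + (0)
The last nonzero remainder is the constant 11, so the polynomials are coprime and gcd = 1.

1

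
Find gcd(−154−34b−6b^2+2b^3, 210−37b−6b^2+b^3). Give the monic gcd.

−7+b

By polynomial division,
  2b^3−6b^2−34b−154 = (2)(b^3−6b^2−37b+210) + (6b^2+40b−574)
  b^3−6b^2−37b+210 = ((1/6)b−19/9)(6b^2+40b−574) + ((1288/9)b−9016/9)
  6b^2+40b−574 = ((27/644)b+369/644)((1288/9)b−9016/9) + (0)
Last nonzero remainder: (1288/9)b−9016/9. Dividing through by 1288/9 gives the monic gcd b−7.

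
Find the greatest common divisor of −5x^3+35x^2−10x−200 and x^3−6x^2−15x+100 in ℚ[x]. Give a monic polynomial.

Apply the Euclidean algorithm:
  −5x^3+35x^2−10x−200 = (−5)(x^3−6x^2−15x+100) + (5x^2−85x+300)
  x^3−6x^2−15x+100 = ((1/5)x+11/5)(5x^2−85x+300) + (112x−560)
  5x^2−85x+300 = ((5/112)x−15/28)(112x−560) + (0)
Last nonzero remainder: 112x−560. Dividing through by 112 gives the monic gcd x−5.

x−5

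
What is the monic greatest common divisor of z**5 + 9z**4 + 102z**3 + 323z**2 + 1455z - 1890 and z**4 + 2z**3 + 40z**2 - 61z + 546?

z**2 + 5z + 42

Repeated division with remainder:
  z**5 + 9z**4 + 102z**3 + 323z**2 + 1455z - 1890 = (z + 7)(z**4 + 2z**3 + 40z**2 - 61z + 546) + (48z**3 + 104z**2 + 1336z - 5712)
  z**4 + 2z**3 + 40z**2 - 61z + 546 = ((1/48)z - 1/288)(48z**3 + 104z**2 + 1336z - 5712) + ((451/36)z**2 + (2255/36)z + 3157/6)
  48z**3 + 104z**2 + 1336z - 5712 = ((1728/451)z - 4896/451)((451/36)z**2 + (2255/36)z + 3157/6) + (0)
Last nonzero remainder: (451/36)z**2 + (2255/36)z + 3157/6. Dividing through by 451/36 gives the monic gcd z**2 + 5z + 42.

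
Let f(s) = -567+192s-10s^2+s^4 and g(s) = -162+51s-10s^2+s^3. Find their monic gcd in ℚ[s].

27-4s+s^2

Euclidean algorithm in ℚ[s]:
  s^4-10s^2+192s-567 = (s+10)(s^3-10s^2+51s-162) + (39s^2-156s+1053)
  s^3-10s^2+51s-162 = ((1/39)s-2/13)(39s^2-156s+1053) + (0)
Last nonzero remainder: 39s^2-156s+1053. Dividing through by 39 gives the monic gcd s^2-4s+27.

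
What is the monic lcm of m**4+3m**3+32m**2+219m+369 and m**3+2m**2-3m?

m**6+2m**5+29m**4+187m**3+150m**2-369m

By polynomial division,
  m**4+3m**3+32m**2+219m+369 = (m+1)(m**3+2m**2-3m) + (33m**2+222m+369)
  m**3+2m**2-3m = ((1/33)m-52/363)(33m**2+222m+369) + ((2132/121)m+6396/121)
  33m**2+222m+369 = ((3993/2132)m+363/52)((2132/121)m+6396/121) + (0)
Last nonzero remainder: (2132/121)m+6396/121. Dividing through by 2132/121 gives the monic gcd m+3.
Then lcm(f, g) = f·g / gcd(f, g); expanding and making the result monic gives the answer.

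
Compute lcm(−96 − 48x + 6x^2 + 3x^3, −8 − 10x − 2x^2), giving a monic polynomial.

−32 − 48x − 14x^2 + 3x^3 + x^4

Euclidean algorithm in ℚ[x]:
  3x^3 + 6x^2 − 48x − 96 = (−(3/2)x + 9/2)(−2x^2 − 10x − 8) + (−15x − 60)
  −2x^2 − 10x − 8 = ((2/15)x + 2/15)(−15x − 60) + (0)
Last nonzero remainder: −15x − 60. Dividing through by −15 gives the monic gcd x + 4.
Then lcm(f, g) = f·g / gcd(f, g); expanding and making the result monic gives the answer.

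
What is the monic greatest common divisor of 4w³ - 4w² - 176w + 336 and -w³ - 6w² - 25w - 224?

w + 7

By polynomial division,
  4w³ - 4w² - 176w + 336 = (-4)(-w³ - 6w² - 25w - 224) + (-28w² - 276w - 560)
  -w³ - 6w² - 25w - 224 = ((1/28)w - 27/196)(-28w² - 276w - 560) + (-(2108/49)w - 2108/7)
  -28w² - 276w - 560 = ((343/527)w + 980/527)(-(2108/49)w - 2108/7) + (0)
Last nonzero remainder: -(2108/49)w - 2108/7. Dividing through by -2108/49 gives the monic gcd w + 7.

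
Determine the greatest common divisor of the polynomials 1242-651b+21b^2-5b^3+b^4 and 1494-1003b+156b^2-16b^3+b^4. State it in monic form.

Repeated division with remainder:
  b^4-5b^3+21b^2-651b+1242 = (b^4-16b^3+156b^2-1003b+1494) + (11b^3-135b^2+352b-252)
  b^4-16b^3+156b^2-1003b+1494 = ((1/11)b-41/121)(11b^3-135b^2+352b-252) + ((9469/121)b^2-(9469/11)b+170442/121)
  11b^3-135b^2+352b-252 = ((1331/9469)b-1694/9469)((9469/121)b^2-(9469/11)b+170442/121) + (0)
Last nonzero remainder: (9469/121)b^2-(9469/11)b+170442/121. Dividing through by 9469/121 gives the monic gcd b^2-11b+18.

18-11b+b^2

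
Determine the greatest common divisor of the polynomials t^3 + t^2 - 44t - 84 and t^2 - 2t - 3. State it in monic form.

1

By polynomial division,
  t^3 + t^2 - 44t - 84 = (t + 3)(t^2 - 2t - 3) + (-35t - 75)
  t^2 - 2t - 3 = (-(1/35)t + 29/245)(-35t - 75) + (288/49)
  -35t - 75 = (-(1715/288)t - 1225/96)(288/49) + (0)
The last nonzero remainder is the constant 288/49, so the polynomials are coprime and gcd = 1.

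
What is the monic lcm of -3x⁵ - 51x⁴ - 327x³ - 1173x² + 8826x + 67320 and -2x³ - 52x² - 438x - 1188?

Apply the Euclidean algorithm:
  -3x⁵ - 51x⁴ - 327x³ - 1173x² + 8826x + 67320 = ((3/2)x² - (27/2)x + 186)(-2x³ - 52x² - 438x - 1188) + (4368x² + 74256x + 288288)
  -2x³ - 52x² - 438x - 1188 = (-(1/2184)x - 3/728)(4368x² + 74256x + 288288) + (0)
Last nonzero remainder: 4368x² + 74256x + 288288. Dividing through by 4368 gives the monic gcd x² + 17x + 66.
Then lcm(f, g) = f·g / gcd(f, g); expanding and making the result monic gives the answer.

x⁶ + 26x⁵ + 262x⁴ + 1372x³ + 577x² - 48918x - 201960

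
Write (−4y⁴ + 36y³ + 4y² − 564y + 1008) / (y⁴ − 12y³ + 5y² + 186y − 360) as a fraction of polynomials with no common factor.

(−4y + 28)/(y − 10)

Repeated division with remainder:
  −4y⁴ + 36y³ + 4y² − 564y + 1008 = (−4)(y⁴ − 12y³ + 5y² + 186y − 360) + (−12y³ + 24y² + 180y − 432)
  y⁴ − 12y³ + 5y² + 186y − 360 = (−(1/12)y + 5/6)(−12y³ + 24y² + 180y − 432) + (0)
Last nonzero remainder: −12y³ + 24y² + 180y − 432. Dividing through by −12 gives the monic gcd y³ − 2y² − 15y + 36.
Cancel y³ − 2y² − 15y + 36 from numerator and denominator to get the reduced form.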